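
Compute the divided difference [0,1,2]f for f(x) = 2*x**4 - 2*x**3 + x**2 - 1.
9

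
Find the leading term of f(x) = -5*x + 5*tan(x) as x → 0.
5*x**3/3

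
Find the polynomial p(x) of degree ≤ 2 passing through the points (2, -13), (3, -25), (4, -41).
-2*x**2 - 2*x - 1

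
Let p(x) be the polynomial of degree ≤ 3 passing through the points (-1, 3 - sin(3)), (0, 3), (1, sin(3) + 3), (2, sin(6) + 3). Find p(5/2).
35*sin(6)/16 - 15*sin(3)/8 + 3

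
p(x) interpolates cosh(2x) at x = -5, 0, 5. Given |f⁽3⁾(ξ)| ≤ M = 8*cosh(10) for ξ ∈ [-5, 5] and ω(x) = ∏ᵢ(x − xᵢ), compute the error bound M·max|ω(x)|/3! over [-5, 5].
1000*sqrt(3)*cosh(10)/27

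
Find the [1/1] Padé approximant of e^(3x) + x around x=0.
(23*x/8 + 1)/(1 - 9*x/8)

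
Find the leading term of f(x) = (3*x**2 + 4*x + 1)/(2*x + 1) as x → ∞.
3*x/2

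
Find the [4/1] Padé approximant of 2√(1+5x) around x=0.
(375*x**4/64 - 25*x**3/4 + 45*x**2/4 + 12*x + 2)/(7*x/2 + 1)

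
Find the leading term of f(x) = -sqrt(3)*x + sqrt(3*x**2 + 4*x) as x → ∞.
2*sqrt(3)/3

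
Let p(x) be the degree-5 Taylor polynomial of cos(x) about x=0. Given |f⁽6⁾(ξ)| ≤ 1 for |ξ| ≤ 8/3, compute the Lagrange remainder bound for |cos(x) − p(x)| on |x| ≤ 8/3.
16384/32805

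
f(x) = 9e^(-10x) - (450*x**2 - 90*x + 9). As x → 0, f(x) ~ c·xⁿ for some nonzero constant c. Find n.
3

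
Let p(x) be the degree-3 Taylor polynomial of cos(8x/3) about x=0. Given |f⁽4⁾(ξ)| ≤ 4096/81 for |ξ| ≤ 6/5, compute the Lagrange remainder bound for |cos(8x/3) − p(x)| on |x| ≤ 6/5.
8192/1875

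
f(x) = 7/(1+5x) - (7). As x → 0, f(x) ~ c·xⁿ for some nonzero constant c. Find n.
1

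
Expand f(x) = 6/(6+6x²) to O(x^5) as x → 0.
1 - x**2 + x**4 + O(x**5)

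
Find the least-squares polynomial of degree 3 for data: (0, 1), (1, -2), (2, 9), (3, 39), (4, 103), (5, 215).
40/63 + (-485/189)x + (-221/252)x² + (215/108)x³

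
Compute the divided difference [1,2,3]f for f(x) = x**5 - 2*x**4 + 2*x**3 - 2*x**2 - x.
50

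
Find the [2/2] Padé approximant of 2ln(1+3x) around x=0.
3*x*(3*x + 2)/(3*x**2/2 + 3*x + 1)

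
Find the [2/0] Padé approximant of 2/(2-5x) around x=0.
25*x**2/4 + 5*x/2 + 1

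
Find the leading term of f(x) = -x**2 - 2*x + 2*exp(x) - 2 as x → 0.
x**3/3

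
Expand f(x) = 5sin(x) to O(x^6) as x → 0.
5*x - 5*x**3/6 + x**5/24 + O(x**6)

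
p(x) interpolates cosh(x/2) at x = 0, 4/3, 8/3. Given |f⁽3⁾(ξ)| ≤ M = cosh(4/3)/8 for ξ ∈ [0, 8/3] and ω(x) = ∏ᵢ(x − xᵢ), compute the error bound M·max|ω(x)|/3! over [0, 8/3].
8*sqrt(3)*cosh(4/3)/729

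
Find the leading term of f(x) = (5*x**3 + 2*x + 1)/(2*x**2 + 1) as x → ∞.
5*x/2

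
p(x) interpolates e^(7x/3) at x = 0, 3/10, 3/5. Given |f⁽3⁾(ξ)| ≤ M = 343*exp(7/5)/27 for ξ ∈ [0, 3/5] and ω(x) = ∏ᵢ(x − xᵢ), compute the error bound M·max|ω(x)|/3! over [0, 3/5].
343*sqrt(3)*exp(7/5)/27000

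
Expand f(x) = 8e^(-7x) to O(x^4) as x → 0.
8 - 56*x + 196*x**2 - 1372*x**3/3 + O(x**4)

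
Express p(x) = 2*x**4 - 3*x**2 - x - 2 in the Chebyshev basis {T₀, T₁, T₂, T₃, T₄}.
(-11/4)T₀ - T₁ + (-1/2)T₂ + (1/4)T₄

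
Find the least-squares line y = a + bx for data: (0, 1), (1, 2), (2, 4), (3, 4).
a = 11/10, b = 11/10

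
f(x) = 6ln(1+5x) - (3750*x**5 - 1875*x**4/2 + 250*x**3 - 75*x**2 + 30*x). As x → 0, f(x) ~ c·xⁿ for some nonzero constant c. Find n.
6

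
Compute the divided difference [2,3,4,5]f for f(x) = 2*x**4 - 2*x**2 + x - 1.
28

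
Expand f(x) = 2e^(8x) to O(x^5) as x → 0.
2 + 16*x + 64*x**2 + 512*x**3/3 + 1024*x**4/3 + O(x**5)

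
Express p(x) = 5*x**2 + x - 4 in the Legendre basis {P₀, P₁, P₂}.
(-7/3)P₀ + P₁ + (10/3)P₂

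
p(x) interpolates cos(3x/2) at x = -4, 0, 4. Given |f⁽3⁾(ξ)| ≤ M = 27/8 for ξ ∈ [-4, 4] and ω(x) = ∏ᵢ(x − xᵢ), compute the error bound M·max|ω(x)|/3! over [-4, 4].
8*sqrt(3)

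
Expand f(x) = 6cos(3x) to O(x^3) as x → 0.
6 - 27*x**2 + O(x**3)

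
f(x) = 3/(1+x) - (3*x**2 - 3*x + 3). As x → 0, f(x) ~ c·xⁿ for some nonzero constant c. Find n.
3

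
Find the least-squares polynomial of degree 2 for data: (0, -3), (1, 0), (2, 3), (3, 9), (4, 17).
-96/35 + (83/70)x + (13/14)x²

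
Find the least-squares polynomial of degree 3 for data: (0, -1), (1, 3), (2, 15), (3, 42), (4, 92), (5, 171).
-41/42 + (575/252)x + (19/42)x² + (43/36)x³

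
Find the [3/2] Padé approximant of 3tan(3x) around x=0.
(-27*x**3/5 + 9*x)/(1 - 18*x**2/5)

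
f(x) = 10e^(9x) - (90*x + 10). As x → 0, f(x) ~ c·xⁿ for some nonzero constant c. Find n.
2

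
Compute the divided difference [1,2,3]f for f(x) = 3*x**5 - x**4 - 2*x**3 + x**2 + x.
234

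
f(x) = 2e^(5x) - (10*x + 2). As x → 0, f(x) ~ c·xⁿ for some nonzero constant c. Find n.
2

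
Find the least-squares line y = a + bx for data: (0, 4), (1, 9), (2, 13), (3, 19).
a = 39/10, b = 49/10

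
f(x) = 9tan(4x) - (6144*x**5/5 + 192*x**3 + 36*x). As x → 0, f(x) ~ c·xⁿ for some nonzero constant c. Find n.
7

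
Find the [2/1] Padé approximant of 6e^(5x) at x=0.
(25*x**2 + 20*x + 6)/(1 - 5*x/3)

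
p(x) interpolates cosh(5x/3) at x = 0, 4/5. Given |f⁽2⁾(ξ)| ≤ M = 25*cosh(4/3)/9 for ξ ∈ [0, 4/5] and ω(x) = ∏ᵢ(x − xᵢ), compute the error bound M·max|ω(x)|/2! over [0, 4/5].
2*cosh(4/3)/9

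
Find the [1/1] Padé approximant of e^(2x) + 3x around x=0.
(23*x/5 + 1)/(1 - 2*x/5)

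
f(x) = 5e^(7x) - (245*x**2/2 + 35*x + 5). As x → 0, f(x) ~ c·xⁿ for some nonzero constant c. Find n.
3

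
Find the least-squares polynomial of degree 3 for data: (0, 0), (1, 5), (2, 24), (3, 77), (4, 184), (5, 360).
10/63 + (1139/378)x + (-431/252)x² + (335/108)x³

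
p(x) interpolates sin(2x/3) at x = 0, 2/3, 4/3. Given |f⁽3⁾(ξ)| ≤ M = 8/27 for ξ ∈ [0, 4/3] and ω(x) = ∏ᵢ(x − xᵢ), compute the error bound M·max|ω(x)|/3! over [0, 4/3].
64*sqrt(3)/19683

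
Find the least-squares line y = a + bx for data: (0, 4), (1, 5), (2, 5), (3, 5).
a = 43/10, b = 3/10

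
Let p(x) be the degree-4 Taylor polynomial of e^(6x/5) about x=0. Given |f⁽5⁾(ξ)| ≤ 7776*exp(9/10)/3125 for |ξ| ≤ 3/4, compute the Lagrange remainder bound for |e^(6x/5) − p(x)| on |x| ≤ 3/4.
19683*exp(9/10)/4000000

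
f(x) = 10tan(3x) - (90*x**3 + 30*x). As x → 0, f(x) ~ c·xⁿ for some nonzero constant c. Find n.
5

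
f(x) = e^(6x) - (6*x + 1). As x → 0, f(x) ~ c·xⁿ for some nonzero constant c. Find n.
2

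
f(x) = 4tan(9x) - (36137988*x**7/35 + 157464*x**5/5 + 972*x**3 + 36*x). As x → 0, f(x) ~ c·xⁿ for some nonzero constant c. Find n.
9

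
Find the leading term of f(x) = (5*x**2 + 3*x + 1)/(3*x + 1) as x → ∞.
5*x/3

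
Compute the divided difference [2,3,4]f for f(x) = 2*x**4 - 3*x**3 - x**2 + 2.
82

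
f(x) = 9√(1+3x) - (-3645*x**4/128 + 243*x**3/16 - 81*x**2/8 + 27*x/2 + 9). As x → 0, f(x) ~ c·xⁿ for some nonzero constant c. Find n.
5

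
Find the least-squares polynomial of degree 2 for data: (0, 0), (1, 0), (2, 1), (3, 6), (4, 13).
6/35 + (-68/35)x + (9/7)x²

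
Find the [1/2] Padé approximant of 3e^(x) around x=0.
(x + 3)/(x**2/6 - 2*x/3 + 1)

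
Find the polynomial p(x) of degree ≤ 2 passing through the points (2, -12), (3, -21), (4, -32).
-x**2 - 4*x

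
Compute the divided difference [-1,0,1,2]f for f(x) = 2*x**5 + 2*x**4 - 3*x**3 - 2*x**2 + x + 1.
11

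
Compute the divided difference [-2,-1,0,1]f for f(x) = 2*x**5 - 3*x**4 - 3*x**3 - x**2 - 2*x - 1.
13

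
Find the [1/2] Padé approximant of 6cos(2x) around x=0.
6/(2*x**2 + 1)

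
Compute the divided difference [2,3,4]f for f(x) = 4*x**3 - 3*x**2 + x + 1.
33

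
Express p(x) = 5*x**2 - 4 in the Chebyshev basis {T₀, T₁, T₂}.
(-3/2)T₀ + (5/2)T₂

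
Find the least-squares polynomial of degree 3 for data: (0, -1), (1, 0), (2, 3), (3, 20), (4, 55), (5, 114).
-47/63 + (-41/189)x + (-127/126)x² + (61/54)x³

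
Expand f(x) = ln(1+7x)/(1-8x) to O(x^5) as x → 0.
7*x + 63*x**2/2 + 1099*x**3/3 + 27965*x**4/12 + O(x**5)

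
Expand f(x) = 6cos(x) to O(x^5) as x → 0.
6 - 3*x**2 + x**4/4 + O(x**5)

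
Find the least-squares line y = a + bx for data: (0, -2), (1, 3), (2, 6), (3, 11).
a = -9/5, b = 21/5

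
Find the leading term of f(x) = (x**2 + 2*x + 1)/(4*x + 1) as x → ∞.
x/4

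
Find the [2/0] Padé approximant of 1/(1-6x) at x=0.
36*x**2 + 6*x + 1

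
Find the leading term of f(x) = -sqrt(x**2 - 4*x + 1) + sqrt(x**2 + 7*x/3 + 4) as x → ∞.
19/6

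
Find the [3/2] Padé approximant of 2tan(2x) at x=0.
(-16*x**3/15 + 4*x)/(1 - 8*x**2/5)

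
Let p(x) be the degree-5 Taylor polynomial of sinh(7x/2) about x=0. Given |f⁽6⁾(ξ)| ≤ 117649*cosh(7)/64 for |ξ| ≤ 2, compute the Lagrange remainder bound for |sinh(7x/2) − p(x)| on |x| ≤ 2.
117649*cosh(7)/720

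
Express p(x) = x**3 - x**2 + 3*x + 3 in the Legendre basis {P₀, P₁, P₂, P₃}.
(8/3)P₀ + (18/5)P₁ + (-2/3)P₂ + (2/5)P₃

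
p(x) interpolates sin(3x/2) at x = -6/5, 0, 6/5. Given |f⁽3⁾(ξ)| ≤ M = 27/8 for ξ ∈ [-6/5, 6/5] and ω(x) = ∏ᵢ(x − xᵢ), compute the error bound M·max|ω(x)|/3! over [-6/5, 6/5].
27*sqrt(3)/125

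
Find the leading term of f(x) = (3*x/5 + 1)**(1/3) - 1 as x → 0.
x/5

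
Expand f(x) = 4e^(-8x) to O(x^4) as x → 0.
4 - 32*x + 128*x**2 - 1024*x**3/3 + O(x**4)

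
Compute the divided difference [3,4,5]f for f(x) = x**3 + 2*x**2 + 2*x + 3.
14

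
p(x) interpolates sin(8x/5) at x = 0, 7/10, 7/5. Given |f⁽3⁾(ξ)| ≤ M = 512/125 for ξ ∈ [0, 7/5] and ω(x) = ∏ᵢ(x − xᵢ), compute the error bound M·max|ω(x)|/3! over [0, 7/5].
21952*sqrt(3)/421875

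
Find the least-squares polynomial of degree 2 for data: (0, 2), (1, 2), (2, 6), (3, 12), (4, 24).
74/35 + (-71/35)x + (13/7)x²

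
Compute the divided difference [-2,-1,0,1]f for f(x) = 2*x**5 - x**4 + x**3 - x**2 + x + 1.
13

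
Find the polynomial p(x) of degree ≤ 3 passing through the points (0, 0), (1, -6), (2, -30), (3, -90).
-3*x**3 - 3*x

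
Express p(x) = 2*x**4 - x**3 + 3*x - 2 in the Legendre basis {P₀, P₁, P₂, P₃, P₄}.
(-8/5)P₀ + (12/5)P₁ + (8/7)P₂ + (-2/5)P₃ + (16/35)P₄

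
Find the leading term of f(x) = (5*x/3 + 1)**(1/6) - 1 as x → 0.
5*x/18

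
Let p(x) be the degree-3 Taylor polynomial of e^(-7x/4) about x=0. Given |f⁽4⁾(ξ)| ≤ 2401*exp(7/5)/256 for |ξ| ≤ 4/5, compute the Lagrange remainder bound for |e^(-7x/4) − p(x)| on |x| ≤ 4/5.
2401*exp(7/5)/15000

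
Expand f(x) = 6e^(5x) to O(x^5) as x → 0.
6 + 30*x + 75*x**2 + 125*x**3 + 625*x**4/4 + O(x**5)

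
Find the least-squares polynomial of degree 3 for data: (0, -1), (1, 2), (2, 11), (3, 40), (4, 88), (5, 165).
-95/126 + (-91/108)x + (407/252)x² + (28/27)x³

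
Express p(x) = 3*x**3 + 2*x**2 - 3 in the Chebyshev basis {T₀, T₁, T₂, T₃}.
(-2)T₀ + (9/4)T₁ + T₂ + (3/4)T₃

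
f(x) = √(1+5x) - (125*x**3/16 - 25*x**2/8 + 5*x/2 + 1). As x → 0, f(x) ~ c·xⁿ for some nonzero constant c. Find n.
4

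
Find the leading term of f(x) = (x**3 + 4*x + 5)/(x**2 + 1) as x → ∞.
x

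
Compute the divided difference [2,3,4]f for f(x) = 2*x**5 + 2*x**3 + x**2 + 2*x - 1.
589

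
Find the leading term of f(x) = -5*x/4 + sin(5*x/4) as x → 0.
-125*x**3/384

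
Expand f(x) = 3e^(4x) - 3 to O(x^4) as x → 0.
12*x + 24*x**2 + 32*x**3 + O(x**4)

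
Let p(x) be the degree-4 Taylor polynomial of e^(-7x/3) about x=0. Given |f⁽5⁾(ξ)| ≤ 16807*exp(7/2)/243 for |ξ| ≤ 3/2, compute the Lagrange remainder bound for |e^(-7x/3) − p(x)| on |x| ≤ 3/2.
16807*exp(7/2)/3840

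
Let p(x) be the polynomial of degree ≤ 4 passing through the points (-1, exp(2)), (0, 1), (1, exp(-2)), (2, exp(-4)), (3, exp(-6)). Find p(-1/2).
(-70*exp(4) - 5 + 28*exp(2) + 35*(4 + exp(2))*exp(6))*exp(-6)/128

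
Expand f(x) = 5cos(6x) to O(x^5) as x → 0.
5 - 90*x**2 + 270*x**4 + O(x**5)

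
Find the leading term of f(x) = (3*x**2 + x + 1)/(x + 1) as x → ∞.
3*x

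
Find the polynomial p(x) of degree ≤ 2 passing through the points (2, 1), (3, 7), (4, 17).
2*x**2 - 4*x + 1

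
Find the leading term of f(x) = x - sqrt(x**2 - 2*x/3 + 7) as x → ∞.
1/3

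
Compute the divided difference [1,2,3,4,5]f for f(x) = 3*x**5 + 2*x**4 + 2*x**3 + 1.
47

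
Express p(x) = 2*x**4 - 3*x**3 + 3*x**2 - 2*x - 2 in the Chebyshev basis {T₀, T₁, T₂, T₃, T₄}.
(1/4)T₀ + (-17/4)T₁ + (5/2)T₂ + (-3/4)T₃ + (1/4)T₄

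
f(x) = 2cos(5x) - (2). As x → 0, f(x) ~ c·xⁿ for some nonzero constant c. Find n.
2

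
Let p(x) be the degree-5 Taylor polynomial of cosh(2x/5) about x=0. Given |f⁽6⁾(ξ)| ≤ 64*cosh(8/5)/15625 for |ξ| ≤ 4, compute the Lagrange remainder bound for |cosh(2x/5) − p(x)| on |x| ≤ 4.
16384*cosh(8/5)/703125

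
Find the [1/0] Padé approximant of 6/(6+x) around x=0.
1 - x/6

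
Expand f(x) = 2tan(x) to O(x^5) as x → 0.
2*x + 2*x**3/3 + O(x**5)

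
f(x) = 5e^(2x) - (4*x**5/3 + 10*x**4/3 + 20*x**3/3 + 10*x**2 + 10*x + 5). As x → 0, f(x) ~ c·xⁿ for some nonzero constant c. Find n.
6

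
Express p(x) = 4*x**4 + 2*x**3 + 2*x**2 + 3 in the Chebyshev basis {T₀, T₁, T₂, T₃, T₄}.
(11/2)T₀ + (3/2)T₁ + (3)T₂ + (1/2)T₃ + (1/2)T₄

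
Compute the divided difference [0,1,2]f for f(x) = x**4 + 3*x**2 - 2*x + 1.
10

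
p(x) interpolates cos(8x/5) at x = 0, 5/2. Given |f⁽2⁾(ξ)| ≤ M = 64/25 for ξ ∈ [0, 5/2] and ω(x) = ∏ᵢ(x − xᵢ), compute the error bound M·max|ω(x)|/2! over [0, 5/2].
2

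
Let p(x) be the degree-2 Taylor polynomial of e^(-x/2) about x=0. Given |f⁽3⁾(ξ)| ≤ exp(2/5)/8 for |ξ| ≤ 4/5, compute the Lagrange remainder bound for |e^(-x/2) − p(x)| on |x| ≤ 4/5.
4*exp(2/5)/375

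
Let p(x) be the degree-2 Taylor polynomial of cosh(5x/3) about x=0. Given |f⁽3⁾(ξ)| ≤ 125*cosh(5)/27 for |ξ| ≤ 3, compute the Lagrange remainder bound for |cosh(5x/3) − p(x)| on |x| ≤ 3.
125*cosh(5)/6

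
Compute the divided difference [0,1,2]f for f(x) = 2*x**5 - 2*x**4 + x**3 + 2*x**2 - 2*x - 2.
21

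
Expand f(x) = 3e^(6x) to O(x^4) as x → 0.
3 + 18*x + 54*x**2 + 108*x**3 + O(x**4)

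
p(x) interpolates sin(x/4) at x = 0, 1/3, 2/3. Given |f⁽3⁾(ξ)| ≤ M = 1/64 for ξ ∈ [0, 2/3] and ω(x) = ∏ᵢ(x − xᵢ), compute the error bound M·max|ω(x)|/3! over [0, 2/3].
sqrt(3)/46656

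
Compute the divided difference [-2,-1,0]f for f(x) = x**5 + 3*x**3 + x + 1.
-24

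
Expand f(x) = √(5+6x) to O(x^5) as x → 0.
sqrt(5) + 3*sqrt(5)*x/5 - 9*sqrt(5)*x**2/50 + 27*sqrt(5)*x**3/250 - 81*sqrt(5)*x**4/1000 + O(x**5)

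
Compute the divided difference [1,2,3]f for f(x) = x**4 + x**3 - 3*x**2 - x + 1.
28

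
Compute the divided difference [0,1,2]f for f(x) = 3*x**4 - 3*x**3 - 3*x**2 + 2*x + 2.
9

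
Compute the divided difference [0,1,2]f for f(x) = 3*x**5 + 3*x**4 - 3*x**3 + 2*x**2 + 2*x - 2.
59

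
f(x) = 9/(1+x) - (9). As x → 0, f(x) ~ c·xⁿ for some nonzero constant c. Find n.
1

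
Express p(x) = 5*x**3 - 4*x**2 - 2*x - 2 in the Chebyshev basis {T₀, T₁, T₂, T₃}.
(-4)T₀ + (7/4)T₁ + (-2)T₂ + (5/4)T₃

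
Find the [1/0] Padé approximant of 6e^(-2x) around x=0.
6 - 12*x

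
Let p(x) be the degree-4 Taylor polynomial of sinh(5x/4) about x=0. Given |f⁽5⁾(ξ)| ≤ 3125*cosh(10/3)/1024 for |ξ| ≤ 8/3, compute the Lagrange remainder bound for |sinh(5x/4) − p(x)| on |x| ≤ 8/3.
2500*cosh(10/3)/729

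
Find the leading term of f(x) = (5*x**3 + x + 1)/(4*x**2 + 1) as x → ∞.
5*x/4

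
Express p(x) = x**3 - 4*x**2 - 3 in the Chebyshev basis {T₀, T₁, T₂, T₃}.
(-5)T₀ + (3/4)T₁ + (-2)T₂ + (1/4)T₃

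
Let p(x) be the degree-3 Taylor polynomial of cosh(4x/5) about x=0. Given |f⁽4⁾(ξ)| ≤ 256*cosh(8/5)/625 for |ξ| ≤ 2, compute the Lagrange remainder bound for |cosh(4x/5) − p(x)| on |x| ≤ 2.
512*cosh(8/5)/1875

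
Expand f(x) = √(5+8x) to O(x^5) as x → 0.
sqrt(5) + 4*sqrt(5)*x/5 - 8*sqrt(5)*x**2/25 + 32*sqrt(5)*x**3/125 - 32*sqrt(5)*x**4/125 + O(x**5)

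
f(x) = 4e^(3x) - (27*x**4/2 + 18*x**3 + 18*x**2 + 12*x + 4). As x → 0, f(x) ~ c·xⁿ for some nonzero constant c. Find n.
5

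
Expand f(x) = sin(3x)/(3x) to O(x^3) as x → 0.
1 - 3*x**2/2 + O(x**3)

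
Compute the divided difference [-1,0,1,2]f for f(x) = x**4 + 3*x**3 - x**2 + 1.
5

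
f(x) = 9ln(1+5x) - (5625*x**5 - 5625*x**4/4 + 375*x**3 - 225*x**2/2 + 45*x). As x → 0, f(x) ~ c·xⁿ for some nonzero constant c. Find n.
6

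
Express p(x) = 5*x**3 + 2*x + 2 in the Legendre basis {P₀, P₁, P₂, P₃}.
(2)P₀ + (5)P₁ + (2)P₃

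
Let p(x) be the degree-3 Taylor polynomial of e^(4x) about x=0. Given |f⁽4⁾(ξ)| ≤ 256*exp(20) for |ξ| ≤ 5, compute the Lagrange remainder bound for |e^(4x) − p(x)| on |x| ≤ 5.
20000*exp(20)/3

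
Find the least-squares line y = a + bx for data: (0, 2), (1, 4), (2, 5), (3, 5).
a = 5/2, b = 1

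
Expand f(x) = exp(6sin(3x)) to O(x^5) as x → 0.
1 + 18*x + 162*x**2 + 945*x**3 + 3888*x**4 + O(x**5)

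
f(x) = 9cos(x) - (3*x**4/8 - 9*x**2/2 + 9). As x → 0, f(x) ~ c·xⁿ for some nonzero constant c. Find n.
6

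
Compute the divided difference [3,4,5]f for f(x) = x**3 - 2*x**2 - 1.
10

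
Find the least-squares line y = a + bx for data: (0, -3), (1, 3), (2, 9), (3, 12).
a = -12/5, b = 51/10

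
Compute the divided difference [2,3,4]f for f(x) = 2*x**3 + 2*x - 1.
18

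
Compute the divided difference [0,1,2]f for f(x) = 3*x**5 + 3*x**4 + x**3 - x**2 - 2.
68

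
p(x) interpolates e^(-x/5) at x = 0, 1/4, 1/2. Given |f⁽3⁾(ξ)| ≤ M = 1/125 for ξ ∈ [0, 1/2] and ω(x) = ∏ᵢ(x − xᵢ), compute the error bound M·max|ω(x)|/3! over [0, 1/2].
sqrt(3)/216000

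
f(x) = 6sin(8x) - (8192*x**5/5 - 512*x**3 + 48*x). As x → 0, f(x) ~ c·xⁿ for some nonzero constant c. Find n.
7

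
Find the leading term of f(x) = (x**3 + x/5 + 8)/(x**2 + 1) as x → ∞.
x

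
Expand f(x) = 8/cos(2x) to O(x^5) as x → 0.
8 + 16*x**2 + 80*x**4/3 + O(x**5)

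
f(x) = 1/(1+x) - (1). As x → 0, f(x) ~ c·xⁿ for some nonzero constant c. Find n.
1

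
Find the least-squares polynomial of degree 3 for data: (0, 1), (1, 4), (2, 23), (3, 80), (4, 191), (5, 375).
8/7 + (-1/3)x + (-11/28)x² + (37/12)x³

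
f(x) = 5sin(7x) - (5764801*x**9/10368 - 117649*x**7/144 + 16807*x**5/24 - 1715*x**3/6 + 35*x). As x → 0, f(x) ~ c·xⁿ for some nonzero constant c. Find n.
11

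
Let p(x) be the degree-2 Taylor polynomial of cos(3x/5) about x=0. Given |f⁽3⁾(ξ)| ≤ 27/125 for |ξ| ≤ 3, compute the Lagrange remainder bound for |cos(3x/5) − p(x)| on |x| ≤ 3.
243/250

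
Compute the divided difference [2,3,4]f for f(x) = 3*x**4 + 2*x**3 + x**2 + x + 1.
184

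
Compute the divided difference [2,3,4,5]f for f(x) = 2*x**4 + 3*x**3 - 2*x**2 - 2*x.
31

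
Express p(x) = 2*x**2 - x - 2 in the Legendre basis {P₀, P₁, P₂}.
(-4/3)P₀ - P₁ + (4/3)P₂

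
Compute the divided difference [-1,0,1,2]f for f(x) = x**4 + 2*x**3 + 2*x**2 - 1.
4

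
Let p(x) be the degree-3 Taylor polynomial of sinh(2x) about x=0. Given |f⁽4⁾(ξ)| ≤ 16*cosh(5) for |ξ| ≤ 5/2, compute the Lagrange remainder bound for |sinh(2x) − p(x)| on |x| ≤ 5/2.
625*cosh(5)/24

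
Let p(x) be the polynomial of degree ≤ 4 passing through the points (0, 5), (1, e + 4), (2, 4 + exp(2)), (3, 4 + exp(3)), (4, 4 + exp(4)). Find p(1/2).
-35*exp(2)/64 - 5*exp(4)/128 + 35*e/32 + 547/128 + 7*exp(3)/32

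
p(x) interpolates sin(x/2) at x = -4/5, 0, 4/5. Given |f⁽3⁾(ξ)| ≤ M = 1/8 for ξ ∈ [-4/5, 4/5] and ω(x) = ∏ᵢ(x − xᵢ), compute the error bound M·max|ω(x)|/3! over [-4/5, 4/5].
8*sqrt(3)/3375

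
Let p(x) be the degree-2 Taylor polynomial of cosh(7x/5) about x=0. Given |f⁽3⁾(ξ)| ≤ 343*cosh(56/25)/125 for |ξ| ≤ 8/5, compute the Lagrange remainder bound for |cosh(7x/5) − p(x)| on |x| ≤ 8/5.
87808*cosh(56/25)/46875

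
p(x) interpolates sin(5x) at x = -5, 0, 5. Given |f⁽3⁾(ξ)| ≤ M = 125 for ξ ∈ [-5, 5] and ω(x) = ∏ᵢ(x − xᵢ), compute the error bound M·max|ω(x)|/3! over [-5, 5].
15625*sqrt(3)/27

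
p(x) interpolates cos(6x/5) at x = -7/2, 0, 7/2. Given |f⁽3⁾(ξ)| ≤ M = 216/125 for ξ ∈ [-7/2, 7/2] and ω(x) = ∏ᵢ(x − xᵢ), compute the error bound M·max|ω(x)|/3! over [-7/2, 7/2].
343*sqrt(3)/125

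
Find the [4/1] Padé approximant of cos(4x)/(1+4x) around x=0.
(32*x**4/3 - 8*x**2 + 1)/(4*x + 1)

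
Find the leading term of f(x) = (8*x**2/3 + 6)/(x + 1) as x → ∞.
8*x/3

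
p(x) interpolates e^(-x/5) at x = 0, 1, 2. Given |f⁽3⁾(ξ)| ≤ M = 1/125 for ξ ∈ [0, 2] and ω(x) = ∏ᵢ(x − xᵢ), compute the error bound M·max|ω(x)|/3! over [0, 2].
sqrt(3)/3375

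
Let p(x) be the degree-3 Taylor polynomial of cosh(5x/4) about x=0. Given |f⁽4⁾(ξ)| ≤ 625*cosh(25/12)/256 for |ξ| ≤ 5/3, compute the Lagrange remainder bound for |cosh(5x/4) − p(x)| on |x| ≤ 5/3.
390625*cosh(25/12)/497664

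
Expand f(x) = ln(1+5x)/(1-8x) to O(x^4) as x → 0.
5*x + 55*x**2/2 + 785*x**3/3 + O(x**4)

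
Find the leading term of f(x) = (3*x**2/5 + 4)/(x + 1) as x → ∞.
3*x/5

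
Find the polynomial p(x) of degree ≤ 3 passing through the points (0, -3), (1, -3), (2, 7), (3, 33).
x**3 + 2*x**2 - 3*x - 3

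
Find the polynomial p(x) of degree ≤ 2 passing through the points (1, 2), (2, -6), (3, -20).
-3*x**2 + x + 4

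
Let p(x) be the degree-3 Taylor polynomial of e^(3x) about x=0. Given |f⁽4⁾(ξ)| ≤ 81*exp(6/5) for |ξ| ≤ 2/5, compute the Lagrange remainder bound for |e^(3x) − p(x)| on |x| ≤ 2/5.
54*exp(6/5)/625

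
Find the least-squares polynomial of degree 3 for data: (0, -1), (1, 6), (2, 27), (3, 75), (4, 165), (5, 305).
-6/7 + (68/21)x + (33/28)x² + (25/12)x³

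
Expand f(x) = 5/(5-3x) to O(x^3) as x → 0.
1 + 3*x/5 + 9*x**2/25 + O(x**3)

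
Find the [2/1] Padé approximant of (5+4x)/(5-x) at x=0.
(4*x/5 + 1)/(1 - x/5)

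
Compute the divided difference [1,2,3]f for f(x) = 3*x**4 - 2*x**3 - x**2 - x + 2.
62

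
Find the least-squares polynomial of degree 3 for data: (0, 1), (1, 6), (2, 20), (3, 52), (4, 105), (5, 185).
8/7 + (5/6)x + (73/28)x² + (11/12)x³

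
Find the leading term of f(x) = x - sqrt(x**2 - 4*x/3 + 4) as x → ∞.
2/3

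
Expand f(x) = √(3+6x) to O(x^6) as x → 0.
sqrt(3) + sqrt(3)*x - sqrt(3)*x**2/2 + sqrt(3)*x**3/2 - 5*sqrt(3)*x**4/8 + 7*sqrt(3)*x**5/8 + O(x**6)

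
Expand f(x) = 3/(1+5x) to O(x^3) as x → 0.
3 - 15*x + 75*x**2 + O(x**3)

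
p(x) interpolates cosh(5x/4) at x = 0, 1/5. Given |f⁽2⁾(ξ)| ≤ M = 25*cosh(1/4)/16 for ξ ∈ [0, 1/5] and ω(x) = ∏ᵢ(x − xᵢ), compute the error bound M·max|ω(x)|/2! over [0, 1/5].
cosh(1/4)/128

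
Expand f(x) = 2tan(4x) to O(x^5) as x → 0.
8*x + 128*x**3/3 + O(x**5)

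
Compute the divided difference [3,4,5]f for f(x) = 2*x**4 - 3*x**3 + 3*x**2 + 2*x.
161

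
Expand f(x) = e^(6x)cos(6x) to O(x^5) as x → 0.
1 + 6*x - 72*x**3 - 216*x**4 + O(x**5)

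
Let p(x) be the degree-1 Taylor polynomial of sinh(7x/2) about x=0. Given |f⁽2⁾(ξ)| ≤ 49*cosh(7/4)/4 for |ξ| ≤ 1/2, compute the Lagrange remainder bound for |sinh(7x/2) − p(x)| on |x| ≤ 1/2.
49*cosh(7/4)/32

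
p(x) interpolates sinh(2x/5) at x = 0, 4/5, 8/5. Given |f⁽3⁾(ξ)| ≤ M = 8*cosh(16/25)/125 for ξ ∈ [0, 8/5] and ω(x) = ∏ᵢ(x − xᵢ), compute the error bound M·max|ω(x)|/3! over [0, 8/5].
512*sqrt(3)*cosh(16/25)/421875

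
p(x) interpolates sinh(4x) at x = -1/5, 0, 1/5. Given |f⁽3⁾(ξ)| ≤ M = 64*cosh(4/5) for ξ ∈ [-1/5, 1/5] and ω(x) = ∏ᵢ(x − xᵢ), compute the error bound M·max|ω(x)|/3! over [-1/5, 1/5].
64*sqrt(3)*cosh(4/5)/3375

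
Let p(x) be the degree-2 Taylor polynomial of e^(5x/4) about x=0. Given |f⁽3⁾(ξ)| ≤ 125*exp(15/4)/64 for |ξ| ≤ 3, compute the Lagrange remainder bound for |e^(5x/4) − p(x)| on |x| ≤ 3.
1125*exp(15/4)/128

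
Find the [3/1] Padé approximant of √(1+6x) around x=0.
(-27*x**3/8 + 27*x**2/4 + 27*x/4 + 1)/(15*x/4 + 1)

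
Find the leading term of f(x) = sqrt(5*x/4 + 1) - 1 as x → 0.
5*x/8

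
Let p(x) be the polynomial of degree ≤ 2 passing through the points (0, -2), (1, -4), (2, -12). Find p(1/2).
-9/4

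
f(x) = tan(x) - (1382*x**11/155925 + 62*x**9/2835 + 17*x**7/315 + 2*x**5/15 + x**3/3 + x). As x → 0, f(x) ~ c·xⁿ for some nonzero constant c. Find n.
13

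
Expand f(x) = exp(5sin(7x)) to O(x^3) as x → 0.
1 + 35*x + 1225*x**2/2 + O(x**3)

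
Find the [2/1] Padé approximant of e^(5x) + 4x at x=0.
(-5*x**2/2 + 22*x/3 + 1)/(1 - 5*x/3)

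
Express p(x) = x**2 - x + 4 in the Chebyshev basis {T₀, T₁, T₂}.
(9/2)T₀ - T₁ + (1/2)T₂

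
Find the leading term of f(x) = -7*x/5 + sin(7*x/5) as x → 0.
-343*x**3/750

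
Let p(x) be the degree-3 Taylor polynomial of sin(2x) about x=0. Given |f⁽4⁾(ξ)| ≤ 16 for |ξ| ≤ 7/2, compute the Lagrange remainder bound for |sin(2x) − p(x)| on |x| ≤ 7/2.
2401/24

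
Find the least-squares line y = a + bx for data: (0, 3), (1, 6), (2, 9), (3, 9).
a = 18/5, b = 21/10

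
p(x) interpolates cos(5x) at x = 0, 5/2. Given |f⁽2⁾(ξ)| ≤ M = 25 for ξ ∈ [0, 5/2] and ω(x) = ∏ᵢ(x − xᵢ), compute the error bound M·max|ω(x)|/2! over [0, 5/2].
625/32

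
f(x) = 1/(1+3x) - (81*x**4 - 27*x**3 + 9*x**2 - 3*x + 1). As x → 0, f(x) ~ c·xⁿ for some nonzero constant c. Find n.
5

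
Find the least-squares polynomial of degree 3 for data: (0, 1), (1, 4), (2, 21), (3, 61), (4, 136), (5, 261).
11/14 + (51/28)x + (1/28)x² + (2)x³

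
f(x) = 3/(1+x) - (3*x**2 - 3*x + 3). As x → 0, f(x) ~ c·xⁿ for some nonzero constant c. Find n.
3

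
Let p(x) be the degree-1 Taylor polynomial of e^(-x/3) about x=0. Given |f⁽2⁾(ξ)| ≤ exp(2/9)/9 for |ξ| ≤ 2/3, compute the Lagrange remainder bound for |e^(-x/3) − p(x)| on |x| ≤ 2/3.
2*exp(2/9)/81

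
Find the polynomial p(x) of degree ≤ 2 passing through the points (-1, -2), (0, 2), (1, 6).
4*x + 2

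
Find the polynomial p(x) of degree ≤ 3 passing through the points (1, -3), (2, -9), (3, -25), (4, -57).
-x**3 + x**2 - 2*x - 1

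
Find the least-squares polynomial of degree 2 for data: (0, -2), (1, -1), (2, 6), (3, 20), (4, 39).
-72/35 + (-139/70)x + (43/14)x²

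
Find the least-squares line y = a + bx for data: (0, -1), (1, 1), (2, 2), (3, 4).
a = -9/10, b = 8/5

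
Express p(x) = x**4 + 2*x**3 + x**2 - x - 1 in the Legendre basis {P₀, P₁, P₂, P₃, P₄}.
(-7/15)P₀ + (1/5)P₁ + (26/21)P₂ + (4/5)P₃ + (8/35)P₄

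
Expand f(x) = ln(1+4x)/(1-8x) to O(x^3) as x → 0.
4*x + 24*x**2 + O(x**3)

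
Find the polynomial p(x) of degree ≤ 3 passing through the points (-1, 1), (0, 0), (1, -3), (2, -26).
-3*x**3 - x**2 + x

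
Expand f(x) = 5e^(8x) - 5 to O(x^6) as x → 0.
40*x + 160*x**2 + 1280*x**3/3 + 2560*x**4/3 + 4096*x**5/3 + O(x**6)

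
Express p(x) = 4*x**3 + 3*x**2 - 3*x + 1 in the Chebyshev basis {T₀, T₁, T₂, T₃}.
(5/2)T₀ + (3/2)T₂ + T₃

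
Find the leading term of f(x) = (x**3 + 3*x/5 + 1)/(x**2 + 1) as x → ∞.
x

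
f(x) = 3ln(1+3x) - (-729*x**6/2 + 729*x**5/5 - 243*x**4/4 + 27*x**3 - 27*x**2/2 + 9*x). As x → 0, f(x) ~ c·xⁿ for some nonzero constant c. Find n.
7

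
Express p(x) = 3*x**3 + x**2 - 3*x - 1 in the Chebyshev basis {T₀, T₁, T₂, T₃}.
(-1/2)T₀ + (-3/4)T₁ + (1/2)T₂ + (3/4)T₃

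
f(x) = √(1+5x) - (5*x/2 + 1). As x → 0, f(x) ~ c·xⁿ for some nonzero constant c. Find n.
2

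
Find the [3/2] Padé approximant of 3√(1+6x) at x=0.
(81*x**3/4 + 243*x**2/4 + 27*x + 3)/(27*x**2/4 + 6*x + 1)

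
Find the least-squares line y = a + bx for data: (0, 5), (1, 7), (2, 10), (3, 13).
a = 47/10, b = 27/10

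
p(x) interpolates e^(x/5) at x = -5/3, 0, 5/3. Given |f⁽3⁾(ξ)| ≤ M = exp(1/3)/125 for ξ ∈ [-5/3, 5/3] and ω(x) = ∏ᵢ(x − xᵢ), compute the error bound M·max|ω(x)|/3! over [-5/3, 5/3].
sqrt(3)*exp(1/3)/729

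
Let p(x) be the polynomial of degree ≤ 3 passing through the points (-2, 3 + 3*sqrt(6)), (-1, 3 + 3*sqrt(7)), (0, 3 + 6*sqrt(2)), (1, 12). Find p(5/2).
-567*sqrt(2)/8 - 105*sqrt(6)/16 + 993/16 + 405*sqrt(7)/16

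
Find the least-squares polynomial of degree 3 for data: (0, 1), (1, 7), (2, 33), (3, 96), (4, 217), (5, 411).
65/63 + (401/189)x + (50/63)x² + (82/27)x³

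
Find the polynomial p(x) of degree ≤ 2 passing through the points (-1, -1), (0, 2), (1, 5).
3*x + 2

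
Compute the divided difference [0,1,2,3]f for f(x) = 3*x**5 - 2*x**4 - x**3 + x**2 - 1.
62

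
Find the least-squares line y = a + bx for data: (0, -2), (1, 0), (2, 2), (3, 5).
a = -11/5, b = 23/10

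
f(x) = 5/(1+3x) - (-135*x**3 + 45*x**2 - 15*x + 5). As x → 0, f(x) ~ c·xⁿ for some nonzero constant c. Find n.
4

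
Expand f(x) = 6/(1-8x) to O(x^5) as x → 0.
6 + 48*x + 384*x**2 + 3072*x**3 + 24576*x**4 + O(x**5)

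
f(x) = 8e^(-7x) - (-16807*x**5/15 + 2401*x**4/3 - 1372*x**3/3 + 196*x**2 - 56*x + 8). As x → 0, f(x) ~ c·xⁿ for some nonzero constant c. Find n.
6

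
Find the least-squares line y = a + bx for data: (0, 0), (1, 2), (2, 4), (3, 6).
a = 0, b = 2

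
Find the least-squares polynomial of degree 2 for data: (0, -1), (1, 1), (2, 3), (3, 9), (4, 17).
-5/7 + (-6/35)x + (8/7)x²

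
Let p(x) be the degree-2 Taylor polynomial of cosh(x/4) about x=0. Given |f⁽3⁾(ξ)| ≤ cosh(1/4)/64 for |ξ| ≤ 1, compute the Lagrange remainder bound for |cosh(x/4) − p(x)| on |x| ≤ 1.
cosh(1/4)/384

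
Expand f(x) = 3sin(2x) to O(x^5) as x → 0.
6*x - 4*x**3 + O(x**5)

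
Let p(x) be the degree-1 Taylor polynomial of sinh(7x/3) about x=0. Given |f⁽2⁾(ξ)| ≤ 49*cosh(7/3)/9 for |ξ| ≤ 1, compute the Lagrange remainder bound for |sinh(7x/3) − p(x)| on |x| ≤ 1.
49*cosh(7/3)/18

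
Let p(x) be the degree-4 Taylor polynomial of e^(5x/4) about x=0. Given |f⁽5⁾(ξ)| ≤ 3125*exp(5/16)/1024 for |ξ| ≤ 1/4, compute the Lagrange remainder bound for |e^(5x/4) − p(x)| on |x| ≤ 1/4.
625*exp(5/16)/25165824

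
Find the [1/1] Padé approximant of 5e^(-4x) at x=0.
(5 - 10*x)/(2*x + 1)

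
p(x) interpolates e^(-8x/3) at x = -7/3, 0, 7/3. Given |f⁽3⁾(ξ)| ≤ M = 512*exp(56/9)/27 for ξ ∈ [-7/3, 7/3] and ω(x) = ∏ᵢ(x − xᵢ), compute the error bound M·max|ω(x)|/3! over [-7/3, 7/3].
175616*sqrt(3)*exp(56/9)/19683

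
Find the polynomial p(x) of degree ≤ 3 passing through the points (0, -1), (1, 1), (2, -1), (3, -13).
-x**3 + x**2 + 2*x - 1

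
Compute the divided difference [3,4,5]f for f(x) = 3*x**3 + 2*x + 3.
36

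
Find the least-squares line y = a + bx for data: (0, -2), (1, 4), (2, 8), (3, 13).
a = -8/5, b = 49/10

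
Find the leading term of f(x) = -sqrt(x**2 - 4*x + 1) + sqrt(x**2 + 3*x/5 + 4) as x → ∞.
23/10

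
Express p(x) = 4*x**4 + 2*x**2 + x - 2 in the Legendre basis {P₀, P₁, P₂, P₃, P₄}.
(-8/15)P₀ + P₁ + (76/21)P₂ + (32/35)P₄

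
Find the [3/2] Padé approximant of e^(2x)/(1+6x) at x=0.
(2644*x**3/7545 + 2553*x**2/2515 + 3792*x/2515 + 1)/(-7429*x**2/2515 + 13852*x/2515 + 1)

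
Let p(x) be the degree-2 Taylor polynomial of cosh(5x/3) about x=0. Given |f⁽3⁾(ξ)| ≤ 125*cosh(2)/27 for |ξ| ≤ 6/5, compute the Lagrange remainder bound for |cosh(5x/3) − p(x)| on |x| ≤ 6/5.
4*cosh(2)/3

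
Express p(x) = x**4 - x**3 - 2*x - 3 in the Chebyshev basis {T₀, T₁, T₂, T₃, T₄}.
(-21/8)T₀ + (-11/4)T₁ + (1/2)T₂ + (-1/4)T₃ + (1/8)T₄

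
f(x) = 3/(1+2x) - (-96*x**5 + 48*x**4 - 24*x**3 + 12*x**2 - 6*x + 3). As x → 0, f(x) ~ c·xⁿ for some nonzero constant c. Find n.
6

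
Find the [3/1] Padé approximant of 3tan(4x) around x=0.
64*x**3 + 12*x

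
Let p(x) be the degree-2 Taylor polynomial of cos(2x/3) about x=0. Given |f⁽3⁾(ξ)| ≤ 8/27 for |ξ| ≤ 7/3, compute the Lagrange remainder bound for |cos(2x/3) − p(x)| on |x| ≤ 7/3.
1372/2187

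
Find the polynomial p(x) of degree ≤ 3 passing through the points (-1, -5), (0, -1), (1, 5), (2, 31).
3*x**3 + x**2 + 2*x - 1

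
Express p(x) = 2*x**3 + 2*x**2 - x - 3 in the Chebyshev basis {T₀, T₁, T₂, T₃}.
(-2)T₀ + (1/2)T₁ + T₂ + (1/2)T₃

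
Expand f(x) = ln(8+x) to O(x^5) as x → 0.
log(8) + x/8 - x**2/128 + x**3/1536 - x**4/16384 + O(x**5)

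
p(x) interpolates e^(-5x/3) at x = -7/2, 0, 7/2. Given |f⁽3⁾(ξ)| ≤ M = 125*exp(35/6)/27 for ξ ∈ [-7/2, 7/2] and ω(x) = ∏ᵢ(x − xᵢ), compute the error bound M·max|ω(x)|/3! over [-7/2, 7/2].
42875*sqrt(3)*exp(35/6)/5832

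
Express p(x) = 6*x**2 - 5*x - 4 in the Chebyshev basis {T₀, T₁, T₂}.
-T₀ + (-5)T₁ + (3)T₂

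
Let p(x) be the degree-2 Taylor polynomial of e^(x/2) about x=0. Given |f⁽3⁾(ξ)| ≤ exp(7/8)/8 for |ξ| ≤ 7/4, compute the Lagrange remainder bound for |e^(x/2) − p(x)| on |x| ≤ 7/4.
343*exp(7/8)/3072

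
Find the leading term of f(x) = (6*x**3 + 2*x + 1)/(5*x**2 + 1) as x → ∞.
6*x/5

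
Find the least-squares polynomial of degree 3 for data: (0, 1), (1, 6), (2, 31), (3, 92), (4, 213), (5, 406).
67/63 + (235/189)x + (37/63)x² + (83/27)x³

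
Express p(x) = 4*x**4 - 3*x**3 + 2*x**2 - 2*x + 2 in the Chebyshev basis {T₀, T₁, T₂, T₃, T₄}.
(9/2)T₀ + (-17/4)T₁ + (3)T₂ + (-3/4)T₃ + (1/2)T₄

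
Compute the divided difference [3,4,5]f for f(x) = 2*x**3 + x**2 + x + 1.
25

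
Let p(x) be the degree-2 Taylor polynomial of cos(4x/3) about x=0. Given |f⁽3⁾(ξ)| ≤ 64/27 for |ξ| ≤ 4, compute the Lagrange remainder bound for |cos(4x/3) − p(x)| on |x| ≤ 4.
2048/81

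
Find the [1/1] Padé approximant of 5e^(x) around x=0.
(5*x/2 + 5)/(1 - x/2)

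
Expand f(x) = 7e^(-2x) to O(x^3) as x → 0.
7 - 14*x + 14*x**2 + O(x**3)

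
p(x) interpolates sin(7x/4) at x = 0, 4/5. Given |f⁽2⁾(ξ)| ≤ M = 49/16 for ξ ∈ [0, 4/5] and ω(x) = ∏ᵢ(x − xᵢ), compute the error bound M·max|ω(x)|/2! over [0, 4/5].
49/200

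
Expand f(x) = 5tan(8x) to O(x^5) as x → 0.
40*x + 2560*x**3/3 + O(x**5)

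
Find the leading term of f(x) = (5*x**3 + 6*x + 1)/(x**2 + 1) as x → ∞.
5*x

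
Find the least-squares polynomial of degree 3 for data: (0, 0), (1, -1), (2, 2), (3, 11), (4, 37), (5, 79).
1/42 + (-205/252)x + (-41/42)x² + (31/36)x³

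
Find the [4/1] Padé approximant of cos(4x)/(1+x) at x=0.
(32*x**4/3 - 8*x**2 + 1)/(x + 1)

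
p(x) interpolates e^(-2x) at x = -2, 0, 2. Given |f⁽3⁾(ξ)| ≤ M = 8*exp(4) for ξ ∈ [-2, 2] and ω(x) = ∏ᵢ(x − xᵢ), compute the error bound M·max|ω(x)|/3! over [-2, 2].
64*sqrt(3)*exp(4)/27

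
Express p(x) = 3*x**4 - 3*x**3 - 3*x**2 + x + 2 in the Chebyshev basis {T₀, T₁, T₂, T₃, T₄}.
(13/8)T₀ + (-5/4)T₁ + (-3/4)T₃ + (3/8)T₄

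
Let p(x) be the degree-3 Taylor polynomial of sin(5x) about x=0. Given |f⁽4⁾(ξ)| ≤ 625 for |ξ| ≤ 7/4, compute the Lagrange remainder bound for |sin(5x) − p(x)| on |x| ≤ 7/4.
1500625/6144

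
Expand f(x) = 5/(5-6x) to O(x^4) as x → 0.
1 + 6*x/5 + 36*x**2/25 + 216*x**3/125 + O(x**4)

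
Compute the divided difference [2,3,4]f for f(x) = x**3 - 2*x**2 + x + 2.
7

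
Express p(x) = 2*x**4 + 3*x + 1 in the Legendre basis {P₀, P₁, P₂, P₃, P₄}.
(7/5)P₀ + (3)P₁ + (8/7)P₂ + (16/35)P₄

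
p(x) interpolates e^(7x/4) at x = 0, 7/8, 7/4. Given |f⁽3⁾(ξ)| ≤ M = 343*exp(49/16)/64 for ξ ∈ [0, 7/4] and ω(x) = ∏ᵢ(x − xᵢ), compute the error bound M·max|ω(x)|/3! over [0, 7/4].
117649*sqrt(3)*exp(49/16)/884736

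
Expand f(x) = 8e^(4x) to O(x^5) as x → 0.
8 + 32*x + 64*x**2 + 256*x**3/3 + 256*x**4/3 + O(x**5)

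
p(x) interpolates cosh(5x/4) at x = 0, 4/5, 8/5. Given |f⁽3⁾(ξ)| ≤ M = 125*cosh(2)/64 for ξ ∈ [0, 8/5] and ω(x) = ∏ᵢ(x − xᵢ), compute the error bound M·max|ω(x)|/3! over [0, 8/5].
sqrt(3)*cosh(2)/27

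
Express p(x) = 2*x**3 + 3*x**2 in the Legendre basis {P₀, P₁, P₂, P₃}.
P₀ + (6/5)P₁ + (2)P₂ + (4/5)P₃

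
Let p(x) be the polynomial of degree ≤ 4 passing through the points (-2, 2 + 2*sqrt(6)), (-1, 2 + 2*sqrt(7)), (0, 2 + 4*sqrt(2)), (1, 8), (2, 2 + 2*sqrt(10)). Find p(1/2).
-5*sqrt(7)/16 - 5*sqrt(10)/64 + 3*sqrt(6)/64 + 45*sqrt(2)/16 + 77/16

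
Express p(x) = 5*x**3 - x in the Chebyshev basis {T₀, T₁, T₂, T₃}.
(11/4)T₁ + (5/4)T₃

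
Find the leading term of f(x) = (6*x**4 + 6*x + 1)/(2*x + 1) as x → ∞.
3*x**3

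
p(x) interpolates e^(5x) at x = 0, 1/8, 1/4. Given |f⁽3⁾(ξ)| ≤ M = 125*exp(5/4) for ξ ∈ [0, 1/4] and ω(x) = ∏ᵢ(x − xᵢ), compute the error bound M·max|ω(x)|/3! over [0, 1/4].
125*sqrt(3)*exp(5/4)/13824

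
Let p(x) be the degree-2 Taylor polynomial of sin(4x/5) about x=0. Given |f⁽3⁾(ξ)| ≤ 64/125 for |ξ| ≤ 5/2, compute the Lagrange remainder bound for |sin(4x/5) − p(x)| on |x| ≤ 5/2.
4/3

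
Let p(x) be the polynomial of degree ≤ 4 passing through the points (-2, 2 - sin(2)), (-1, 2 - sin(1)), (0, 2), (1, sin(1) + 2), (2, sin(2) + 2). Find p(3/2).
5*sin(2)/16 + 7*sin(1)/8 + 2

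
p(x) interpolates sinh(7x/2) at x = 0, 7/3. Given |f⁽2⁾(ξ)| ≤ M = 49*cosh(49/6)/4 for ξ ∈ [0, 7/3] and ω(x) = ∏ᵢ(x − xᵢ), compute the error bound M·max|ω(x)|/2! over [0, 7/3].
2401*cosh(49/6)/288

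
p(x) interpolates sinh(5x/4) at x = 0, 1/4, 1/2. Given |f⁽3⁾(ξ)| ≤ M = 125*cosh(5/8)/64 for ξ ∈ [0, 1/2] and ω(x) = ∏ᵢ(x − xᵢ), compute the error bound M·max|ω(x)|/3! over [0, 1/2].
125*sqrt(3)*cosh(5/8)/110592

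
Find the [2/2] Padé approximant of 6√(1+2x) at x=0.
(15*x**2/2 + 15*x + 6)/(x**2/4 + 3*x/2 + 1)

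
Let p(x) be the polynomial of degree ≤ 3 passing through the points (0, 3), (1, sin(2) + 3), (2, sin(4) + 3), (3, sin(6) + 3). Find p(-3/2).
-189*sin(2)/16 + 135*sin(4)/16 - 35*sin(6)/16 + 3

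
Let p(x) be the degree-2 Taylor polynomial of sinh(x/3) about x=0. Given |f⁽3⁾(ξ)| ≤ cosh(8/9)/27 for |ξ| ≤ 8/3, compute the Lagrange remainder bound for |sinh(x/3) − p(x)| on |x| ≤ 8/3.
256*cosh(8/9)/2187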